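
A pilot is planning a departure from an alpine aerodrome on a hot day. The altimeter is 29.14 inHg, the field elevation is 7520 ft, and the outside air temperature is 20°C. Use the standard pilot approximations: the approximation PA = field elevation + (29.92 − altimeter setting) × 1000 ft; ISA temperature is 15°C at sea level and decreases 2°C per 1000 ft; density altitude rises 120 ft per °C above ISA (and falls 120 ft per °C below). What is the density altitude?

Pressure altitude = 7520 + (29.92 − 29.14) × 1000 = 7520 + (+780) = 8300 ft.
ISA temperature at 8300 ft = 15 − 2 × (8300/1000) = -1.6°C.
ISA deviation = 20 − (-1.6) = +21.6°C.
Density altitude = 8300 + 120 × (21.6) = 10892 ft.

10892 ft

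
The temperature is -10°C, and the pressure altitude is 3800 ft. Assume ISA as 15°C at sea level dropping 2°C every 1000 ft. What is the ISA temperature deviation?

ISA temperature at 3800 ft = 15 − 2 × (3800/1000) = 7.4°C.
Deviation = OAT − ISA = -10 − 7.4 = -17.4°C.

ISA-17.4°C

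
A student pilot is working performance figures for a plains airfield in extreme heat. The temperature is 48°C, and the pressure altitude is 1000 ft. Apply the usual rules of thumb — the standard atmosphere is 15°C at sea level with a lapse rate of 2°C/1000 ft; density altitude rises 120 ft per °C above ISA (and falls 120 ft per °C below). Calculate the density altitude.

ISA temperature at 1000 ft = 15 − 2 × (1000/1000) = 13°C.
ISA deviation = 48 − 13 = +35°C.
Density altitude = 1000 + 120 × (35) = 1000 + (+4200) = 5200 ft.

5200 ft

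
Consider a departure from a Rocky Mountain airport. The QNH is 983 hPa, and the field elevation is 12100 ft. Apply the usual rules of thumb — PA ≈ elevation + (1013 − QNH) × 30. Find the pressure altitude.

Pressure correction = (1013 − 983) × 30 = +900 ft.
Pressure altitude = 12100 + (+900) = 13000 ft.

13000 ft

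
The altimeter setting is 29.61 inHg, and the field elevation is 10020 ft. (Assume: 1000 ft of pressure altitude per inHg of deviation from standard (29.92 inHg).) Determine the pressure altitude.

10330 ft

Pressure correction = (29.92 − 29.61) × 1000 = +310 ft.
Pressure altitude = 10020 + (+310) = 10330 ft.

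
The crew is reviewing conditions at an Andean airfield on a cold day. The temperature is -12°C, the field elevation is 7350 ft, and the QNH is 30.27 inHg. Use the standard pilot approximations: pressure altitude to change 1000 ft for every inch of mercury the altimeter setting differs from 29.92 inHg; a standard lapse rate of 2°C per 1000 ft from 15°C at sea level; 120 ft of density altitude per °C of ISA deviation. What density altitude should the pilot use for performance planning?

5440 ft

Pressure altitude = 7350 + (29.92 − 30.27) × 1000 = 7350 + (-350) = 7000 ft.
ISA temperature at 7000 ft = 15 − 2 × (7000/1000) = 1°C.
ISA deviation = -12 − 1 = -13°C.
Density altitude = 7000 + 120 × (-13) = 5440 ft.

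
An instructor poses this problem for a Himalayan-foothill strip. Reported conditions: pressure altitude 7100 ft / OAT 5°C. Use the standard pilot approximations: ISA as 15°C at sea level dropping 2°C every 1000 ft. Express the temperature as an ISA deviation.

ISA+4.2°C

ISA temperature at 7100 ft = 15 − 2 × (7100/1000) = 0.8°C.
Deviation = OAT − ISA = 5 − 0.8 = +4.2°C.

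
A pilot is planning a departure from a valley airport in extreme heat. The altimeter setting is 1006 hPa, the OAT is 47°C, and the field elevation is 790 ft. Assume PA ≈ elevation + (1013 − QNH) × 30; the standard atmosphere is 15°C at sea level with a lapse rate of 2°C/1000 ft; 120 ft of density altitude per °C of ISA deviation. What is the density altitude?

Pressure altitude = 790 + (1013 − 1006) × 30 = 790 + (+210) = 1000 ft.
ISA temperature at 1000 ft = 15 − 2 × (1000/1000) = 13°C.
ISA deviation = 47 − 13 = +34°C.
Density altitude = 1000 + 120 × (34) = 5080 ft.

5080 ft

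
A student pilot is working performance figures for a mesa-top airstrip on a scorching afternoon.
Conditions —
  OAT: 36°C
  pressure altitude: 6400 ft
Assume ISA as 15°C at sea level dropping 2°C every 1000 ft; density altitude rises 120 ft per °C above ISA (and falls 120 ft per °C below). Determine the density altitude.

10456 ft

ISA temperature at 6400 ft = 15 − 2 × (6400/1000) = 2.2°C.
ISA deviation = 36 − 2.2 = +33.8°C.
Density altitude = 6400 + 120 × (33.8) = 6400 + (+4056) = 10456 ft.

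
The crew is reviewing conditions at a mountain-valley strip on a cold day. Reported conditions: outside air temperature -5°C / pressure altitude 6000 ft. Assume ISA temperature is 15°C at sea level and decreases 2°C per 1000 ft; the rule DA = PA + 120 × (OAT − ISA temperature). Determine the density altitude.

ISA temperature at 6000 ft = 15 − 2 × (6000/1000) = 3°C.
ISA deviation = -5 − 3 = -8°C.
Density altitude = 6000 + 120 × (-8) = 6000 + (-960) = 5040 ft.

5040 ft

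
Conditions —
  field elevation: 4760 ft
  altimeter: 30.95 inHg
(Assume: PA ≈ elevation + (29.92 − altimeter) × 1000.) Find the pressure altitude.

3730 ft

Pressure correction = (29.92 − 30.95) × 1000 = -1030 ft.
Pressure altitude = 4760 + (-1030) = 3730 ft.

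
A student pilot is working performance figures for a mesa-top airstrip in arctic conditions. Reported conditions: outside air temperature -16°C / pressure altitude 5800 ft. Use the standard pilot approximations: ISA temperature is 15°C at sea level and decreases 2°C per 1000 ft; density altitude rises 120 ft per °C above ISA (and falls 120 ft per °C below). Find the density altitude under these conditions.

3472 ft

ISA temperature at 5800 ft = 15 − 2 × (5800/1000) = 3.4°C.
ISA deviation = -16 − 3.4 = -19.4°C.
Density altitude = 5800 + 120 × (-19.4) = 5800 + (-2328) = 3472 ft.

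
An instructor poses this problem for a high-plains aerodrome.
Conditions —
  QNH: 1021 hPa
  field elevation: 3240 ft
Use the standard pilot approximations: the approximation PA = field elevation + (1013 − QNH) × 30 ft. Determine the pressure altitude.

Pressure correction = (1013 − 1021) × 30 = -240 ft.
Pressure altitude = 3240 + (-240) = 3000 ft.

3000 ft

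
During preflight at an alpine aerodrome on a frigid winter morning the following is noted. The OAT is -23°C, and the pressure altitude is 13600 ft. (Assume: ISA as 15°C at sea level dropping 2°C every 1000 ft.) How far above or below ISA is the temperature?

ISA-10.8°C

ISA temperature at 13600 ft = 15 − 2 × (13600/1000) = -12.2°C.
Deviation = OAT − ISA = -23 − (-12.2) = -10.8°C.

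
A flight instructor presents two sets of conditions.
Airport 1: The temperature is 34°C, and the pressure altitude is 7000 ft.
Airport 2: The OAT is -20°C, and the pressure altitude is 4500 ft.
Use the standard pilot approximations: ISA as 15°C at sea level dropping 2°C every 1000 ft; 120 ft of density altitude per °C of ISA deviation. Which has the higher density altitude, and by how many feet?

Airport 1 by 9580 ft

Airport 1: ISA temp = 1°C, deviation +33°C, DA = 7000 + 120 × 33 = 10960 ft.
Airport 2: ISA temp = 6°C, deviation -26°C, DA = 4500 + 120 × (-26) = 1380 ft.
Airport 1 is higher by 10960 − 1380 = 9580 ft.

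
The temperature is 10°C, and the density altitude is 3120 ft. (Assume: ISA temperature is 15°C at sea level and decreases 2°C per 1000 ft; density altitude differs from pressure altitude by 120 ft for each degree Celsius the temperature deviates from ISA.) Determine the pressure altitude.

DA = PA + 120 × (OAT − (15 − 2·PA/1000)) = PA + 120·OAT − 1800 + 0.24·PA = 1.24·PA + 120·OAT − 1800.
So 1.24·PA = 3120 − 120 × 10 + 1800 = 3720.
PA = 3720 / 1.24 = 3000 ft.

3000 ft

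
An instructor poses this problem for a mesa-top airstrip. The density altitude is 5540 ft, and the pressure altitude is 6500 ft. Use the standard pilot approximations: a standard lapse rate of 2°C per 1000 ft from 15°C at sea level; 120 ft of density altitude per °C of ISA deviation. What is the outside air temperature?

Density altitude − pressure altitude = 5540 − 6500 = -960 ft.
At 120 ft/°C that is an ISA deviation of -960/120 = -8°C.
ISA temperature at 6500 ft = 15 − 2 × (6500/1000) = 2°C.
OAT = ISA + deviation = 2 + (-8) = -6°C.

-6°C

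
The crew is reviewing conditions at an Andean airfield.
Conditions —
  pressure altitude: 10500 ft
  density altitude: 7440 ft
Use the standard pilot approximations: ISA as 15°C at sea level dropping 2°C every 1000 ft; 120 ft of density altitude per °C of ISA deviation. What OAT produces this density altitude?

-31.5°C

Density altitude − pressure altitude = 7440 − 10500 = -3060 ft.
At 120 ft/°C that is an ISA deviation of -3060/120 = -25.5°C.
ISA temperature at 10500 ft = 15 − 2 × (10500/1000) = -6°C.
OAT = ISA + deviation = -6 + (-25.5) = -31.5°C.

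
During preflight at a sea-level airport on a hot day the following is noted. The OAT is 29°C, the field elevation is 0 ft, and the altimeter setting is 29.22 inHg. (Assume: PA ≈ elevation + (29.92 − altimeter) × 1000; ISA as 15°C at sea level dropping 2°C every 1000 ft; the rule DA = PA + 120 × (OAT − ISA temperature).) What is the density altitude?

Pressure altitude = 0 + (29.92 − 29.22) × 1000 = 0 + (+700) = 700 ft.
ISA temperature at 700 ft = 15 − 2 × (700/1000) = 13.6°C.
ISA deviation = 29 − 13.6 = +15.4°C.
Density altitude = 700 + 120 × (15.4) = 2548 ft.

2548 ft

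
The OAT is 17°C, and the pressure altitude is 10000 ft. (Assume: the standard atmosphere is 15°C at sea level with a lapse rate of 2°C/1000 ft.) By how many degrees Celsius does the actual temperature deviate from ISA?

ISA+22°C

ISA temperature at 10000 ft = 15 − 2 × (10000/1000) = -5°C.
Deviation = OAT − ISA = 17 − (-5) = +22°C.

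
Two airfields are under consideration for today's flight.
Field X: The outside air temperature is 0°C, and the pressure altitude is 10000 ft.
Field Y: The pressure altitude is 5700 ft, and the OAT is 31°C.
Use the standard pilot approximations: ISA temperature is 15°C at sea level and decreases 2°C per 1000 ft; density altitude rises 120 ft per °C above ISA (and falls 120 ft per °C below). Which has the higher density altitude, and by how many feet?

Field X: ISA temp = -5°C, deviation +5°C, DA = 10000 + 120 × 5 = 10600 ft.
Field Y: ISA temp = 3.6°C, deviation +27.4°C, DA = 5700 + 120 × 27.4 = 8988 ft.
Field X is higher by 10600 − 8988 = 1612 ft.

Field X by 1612 ft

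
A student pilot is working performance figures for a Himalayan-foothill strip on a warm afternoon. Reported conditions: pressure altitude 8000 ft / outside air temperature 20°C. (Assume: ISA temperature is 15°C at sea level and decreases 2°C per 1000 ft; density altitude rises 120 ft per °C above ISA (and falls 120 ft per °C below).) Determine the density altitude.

10520 ft

ISA temperature at 8000 ft = 15 − 2 × (8000/1000) = -1°C.
ISA deviation = 20 − (-1) = +21°C.
Density altitude = 8000 + 120 × (21) = 8000 + (+2520) = 10520 ft.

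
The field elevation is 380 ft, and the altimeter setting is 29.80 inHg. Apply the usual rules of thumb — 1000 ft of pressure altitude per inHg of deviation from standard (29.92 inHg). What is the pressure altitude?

Pressure correction = (29.92 − 29.80) × 1000 = +120 ft.
Pressure altitude = 380 + (+120) = 500 ft.

500 ft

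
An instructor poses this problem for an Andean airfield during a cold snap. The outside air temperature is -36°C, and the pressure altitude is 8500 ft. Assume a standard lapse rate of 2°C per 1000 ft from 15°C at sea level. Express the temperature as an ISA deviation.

ISA-34°C

ISA temperature at 8500 ft = 15 − 2 × (8500/1000) = -2°C.
Deviation = OAT − ISA = -36 − (-2) = -34°C.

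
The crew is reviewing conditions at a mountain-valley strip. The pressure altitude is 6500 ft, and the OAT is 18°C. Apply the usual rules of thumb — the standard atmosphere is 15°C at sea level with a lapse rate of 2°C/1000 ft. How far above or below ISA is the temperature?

ISA+16°C

ISA temperature at 6500 ft = 15 − 2 × (6500/1000) = 2°C.
Deviation = OAT − ISA = 18 − 2 = +16°C.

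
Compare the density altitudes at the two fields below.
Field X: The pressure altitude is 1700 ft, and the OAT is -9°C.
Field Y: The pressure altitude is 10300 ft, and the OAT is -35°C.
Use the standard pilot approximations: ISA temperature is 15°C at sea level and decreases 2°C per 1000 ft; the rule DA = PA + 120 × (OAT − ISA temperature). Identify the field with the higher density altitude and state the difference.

Field X: ISA temp = 11.6°C, deviation -20.6°C, DA = 1700 + 120 × (-20.6) = -772 ft.
Field Y: ISA temp = -5.6°C, deviation -29.4°C, DA = 10300 + 120 × (-29.4) = 6772 ft.
Field Y is higher by 6772 − (-772) = 7544 ft.

Field Y by 7544 ft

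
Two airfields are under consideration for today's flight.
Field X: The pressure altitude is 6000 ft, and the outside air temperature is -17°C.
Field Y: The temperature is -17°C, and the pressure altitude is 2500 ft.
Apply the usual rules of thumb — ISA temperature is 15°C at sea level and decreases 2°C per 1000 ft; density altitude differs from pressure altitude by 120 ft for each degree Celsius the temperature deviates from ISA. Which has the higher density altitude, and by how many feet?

Field X by 4340 ft

Field X: ISA temp = 3°C, deviation -20°C, DA = 6000 + 120 × (-20) = 3600 ft.
Field Y: ISA temp = 10°C, deviation -27°C, DA = 2500 + 120 × (-27) = -740 ft.
Field X is higher by 3600 − (-740) = 4340 ft.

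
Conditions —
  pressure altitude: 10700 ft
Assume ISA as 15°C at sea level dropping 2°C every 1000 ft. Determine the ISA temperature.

-6.4°C

ISA temperature = 15 − 2 × (10700/1000) = 15 − 21.4 = -6.4°C.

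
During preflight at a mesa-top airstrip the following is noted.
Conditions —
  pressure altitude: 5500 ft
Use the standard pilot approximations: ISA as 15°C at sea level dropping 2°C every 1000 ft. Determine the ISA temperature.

4°C

ISA temperature = 15 − 2 × (5500/1000) = 15 − 11 = 4°C.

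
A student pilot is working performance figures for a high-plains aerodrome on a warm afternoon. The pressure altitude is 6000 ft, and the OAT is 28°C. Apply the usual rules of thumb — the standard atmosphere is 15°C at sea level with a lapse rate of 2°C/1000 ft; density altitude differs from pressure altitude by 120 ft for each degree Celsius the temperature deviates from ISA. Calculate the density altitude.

9000 ft

ISA temperature at 6000 ft = 15 − 2 × (6000/1000) = 3°C.
ISA deviation = 28 − 3 = +25°C.
Density altitude = 6000 + 120 × (25) = 6000 + (+3000) = 9000 ft.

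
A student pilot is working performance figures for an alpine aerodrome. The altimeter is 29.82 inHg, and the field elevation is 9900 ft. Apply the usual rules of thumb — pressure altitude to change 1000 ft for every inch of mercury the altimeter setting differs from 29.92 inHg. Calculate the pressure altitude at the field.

Pressure correction = (29.92 − 29.82) × 1000 = +100 ft.
Pressure altitude = 9900 + (+100) = 10000 ft.

10000 ft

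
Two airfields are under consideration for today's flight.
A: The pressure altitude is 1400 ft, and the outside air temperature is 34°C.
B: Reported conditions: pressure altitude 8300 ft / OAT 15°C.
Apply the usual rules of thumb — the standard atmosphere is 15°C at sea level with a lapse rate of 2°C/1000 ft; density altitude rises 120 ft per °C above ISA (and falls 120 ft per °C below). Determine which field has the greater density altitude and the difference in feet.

B by 6276 ft

A: ISA temp = 12.2°C, deviation +21.8°C, DA = 1400 + 120 × 21.8 = 4016 ft.
B: ISA temp = -1.6°C, deviation +16.6°C, DA = 8300 + 120 × 16.6 = 10292 ft.
B is higher by 10292 − 4016 = 6276 ft.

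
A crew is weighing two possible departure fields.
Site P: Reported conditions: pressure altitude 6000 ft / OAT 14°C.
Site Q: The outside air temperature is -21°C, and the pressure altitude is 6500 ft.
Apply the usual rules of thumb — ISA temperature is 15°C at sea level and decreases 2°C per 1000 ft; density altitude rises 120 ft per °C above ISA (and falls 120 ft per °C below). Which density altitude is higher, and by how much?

Site P by 3580 ft

Site P: ISA temp = 3°C, deviation +11°C, DA = 6000 + 120 × 11 = 7320 ft.
Site Q: ISA temp = 2°C, deviation -23°C, DA = 6500 + 120 × (-23) = 3740 ft.
Site P is higher by 7320 − 3740 = 3580 ft.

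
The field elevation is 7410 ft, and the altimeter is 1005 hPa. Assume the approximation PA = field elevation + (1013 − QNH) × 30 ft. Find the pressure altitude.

7650 ft

Pressure correction = (1013 − 1005) × 30 = +240 ft.
Pressure altitude = 7410 + (+240) = 7650 ft.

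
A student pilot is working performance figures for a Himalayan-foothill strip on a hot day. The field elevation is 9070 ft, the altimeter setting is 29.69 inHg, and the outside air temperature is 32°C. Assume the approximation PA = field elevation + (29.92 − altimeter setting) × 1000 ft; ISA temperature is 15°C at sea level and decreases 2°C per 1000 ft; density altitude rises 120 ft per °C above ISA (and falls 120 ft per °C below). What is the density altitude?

13572 ft

Pressure altitude = 9070 + (29.92 − 29.69) × 1000 = 9070 + (+230) = 9300 ft.
ISA temperature at 9300 ft = 15 − 2 × (9300/1000) = -3.6°C.
ISA deviation = 32 − (-3.6) = +35.6°C.
Density altitude = 9300 + 120 × (35.6) = 13572 ft.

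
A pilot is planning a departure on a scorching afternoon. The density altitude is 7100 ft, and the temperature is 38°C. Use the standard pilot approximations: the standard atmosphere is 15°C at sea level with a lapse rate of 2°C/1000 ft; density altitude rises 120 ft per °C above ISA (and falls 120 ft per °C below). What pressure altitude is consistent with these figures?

DA = PA + 120 × (OAT − (15 − 2·PA/1000)) = PA + 120·OAT − 1800 + 0.24·PA = 1.24·PA + 120·OAT − 1800.
So 1.24·PA = 7100 − 120 × 38 + 1800 = 4340.
PA = 4340 / 1.24 = 3500 ft.

3500 ft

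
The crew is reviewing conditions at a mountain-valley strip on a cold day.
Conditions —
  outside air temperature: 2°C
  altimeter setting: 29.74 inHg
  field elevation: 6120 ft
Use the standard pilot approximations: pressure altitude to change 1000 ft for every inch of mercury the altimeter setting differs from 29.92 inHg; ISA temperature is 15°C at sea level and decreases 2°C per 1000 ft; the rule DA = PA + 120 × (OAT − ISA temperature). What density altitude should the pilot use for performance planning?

Pressure altitude = 6120 + (29.92 − 29.74) × 1000 = 6120 + (+180) = 6300 ft.
ISA temperature at 6300 ft = 15 − 2 × (6300/1000) = 2.4°C.
ISA deviation = 2 − 2.4 = -0.4°C.
Density altitude = 6300 + 120 × (-0.4) = 6252 ft.

6252 ft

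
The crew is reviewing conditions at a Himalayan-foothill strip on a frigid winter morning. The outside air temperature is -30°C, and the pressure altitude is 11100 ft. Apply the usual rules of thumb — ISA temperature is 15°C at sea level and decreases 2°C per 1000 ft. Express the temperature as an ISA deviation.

ISA temperature at 11100 ft = 15 − 2 × (11100/1000) = -7.2°C.
Deviation = OAT − ISA = -30 − (-7.2) = -22.8°C.

ISA-22.8°C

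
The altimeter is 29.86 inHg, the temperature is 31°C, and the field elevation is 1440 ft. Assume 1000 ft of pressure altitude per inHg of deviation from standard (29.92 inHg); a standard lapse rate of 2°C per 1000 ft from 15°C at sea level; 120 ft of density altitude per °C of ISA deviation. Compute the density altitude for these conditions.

3780 ft

Pressure altitude = 1440 + (29.92 − 29.86) × 1000 = 1440 + (+60) = 1500 ft.
ISA temperature at 1500 ft = 15 − 2 × (1500/1000) = 12°C.
ISA deviation = 31 − 12 = +19°C.
Density altitude = 1500 + 120 × (19) = 3780 ft.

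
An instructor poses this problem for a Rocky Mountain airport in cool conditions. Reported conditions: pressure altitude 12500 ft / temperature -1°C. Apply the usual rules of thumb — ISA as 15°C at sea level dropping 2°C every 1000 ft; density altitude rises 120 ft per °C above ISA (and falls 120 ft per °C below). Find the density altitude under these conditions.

ISA temperature at 12500 ft = 15 − 2 × (12500/1000) = -10°C.
ISA deviation = -1 − (-10) = +9°C.
Density altitude = 12500 + 120 × (9) = 12500 + (+1080) = 13580 ft.

13580 ft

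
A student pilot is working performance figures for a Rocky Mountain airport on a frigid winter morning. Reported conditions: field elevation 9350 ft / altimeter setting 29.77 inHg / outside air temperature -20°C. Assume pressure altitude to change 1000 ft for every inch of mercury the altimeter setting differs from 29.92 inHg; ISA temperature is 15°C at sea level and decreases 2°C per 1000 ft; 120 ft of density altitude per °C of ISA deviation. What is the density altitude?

Pressure altitude = 9350 + (29.92 − 29.77) × 1000 = 9350 + (+150) = 9500 ft.
ISA temperature at 9500 ft = 15 − 2 × (9500/1000) = -4°C.
ISA deviation = -20 − (-4) = -16°C.
Density altitude = 9500 + 120 × (-16) = 7580 ft.

7580 ft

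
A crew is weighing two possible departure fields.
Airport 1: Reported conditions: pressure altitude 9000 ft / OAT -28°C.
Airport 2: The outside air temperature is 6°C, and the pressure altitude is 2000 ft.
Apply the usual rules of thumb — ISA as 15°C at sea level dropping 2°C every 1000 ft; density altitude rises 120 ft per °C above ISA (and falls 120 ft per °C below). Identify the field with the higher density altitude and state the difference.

Airport 1: ISA temp = -3°C, deviation -25°C, DA = 9000 + 120 × (-25) = 6000 ft.
Airport 2: ISA temp = 11°C, deviation -5°C, DA = 2000 + 120 × (-5) = 1400 ft.
Airport 1 is higher by 6000 − 1400 = 4600 ft.

Airport 1 by 4600 ft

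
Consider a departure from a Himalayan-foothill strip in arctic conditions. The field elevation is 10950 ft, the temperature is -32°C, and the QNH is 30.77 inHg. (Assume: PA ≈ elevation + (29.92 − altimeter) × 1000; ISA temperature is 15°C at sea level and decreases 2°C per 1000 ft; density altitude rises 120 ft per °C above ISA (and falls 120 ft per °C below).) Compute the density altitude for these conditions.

Pressure altitude = 10950 + (29.92 − 30.77) × 1000 = 10950 + (-850) = 10100 ft.
ISA temperature at 10100 ft = 15 − 2 × (10100/1000) = -5.2°C.
ISA deviation = -32 − (-5.2) = -26.8°C.
Density altitude = 10100 + 120 × (-26.8) = 6884 ft.

6884 ft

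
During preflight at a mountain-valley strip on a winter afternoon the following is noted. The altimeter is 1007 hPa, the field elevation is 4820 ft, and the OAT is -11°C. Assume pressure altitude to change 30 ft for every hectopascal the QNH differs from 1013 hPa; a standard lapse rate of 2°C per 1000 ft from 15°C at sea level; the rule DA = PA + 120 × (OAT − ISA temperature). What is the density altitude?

3080 ft

Pressure altitude = 4820 + (1013 − 1007) × 30 = 4820 + (+180) = 5000 ft.
ISA temperature at 5000 ft = 15 − 2 × (5000/1000) = 5°C.
ISA deviation = -11 − 5 = -16°C.
Density altitude = 5000 + 120 × (-16) = 3080 ft.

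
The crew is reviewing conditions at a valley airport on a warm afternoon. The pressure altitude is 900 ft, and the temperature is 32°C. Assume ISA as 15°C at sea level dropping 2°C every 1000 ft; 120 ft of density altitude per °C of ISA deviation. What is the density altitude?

ISA temperature at 900 ft = 15 − 2 × (900/1000) = 13.2°C.
ISA deviation = 32 − 13.2 = +18.8°C.
Density altitude = 900 + 120 × (18.8) = 900 + (+2256) = 3156 ft.

3156 ft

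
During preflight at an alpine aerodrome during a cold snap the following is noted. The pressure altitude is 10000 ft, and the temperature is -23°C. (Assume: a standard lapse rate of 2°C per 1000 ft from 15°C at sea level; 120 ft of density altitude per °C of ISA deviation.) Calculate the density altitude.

7840 ft

ISA temperature at 10000 ft = 15 − 2 × (10000/1000) = -5°C.
ISA deviation = -23 − (-5) = -18°C.
Density altitude = 10000 + 120 × (-18) = 10000 + (-2160) = 7840 ft.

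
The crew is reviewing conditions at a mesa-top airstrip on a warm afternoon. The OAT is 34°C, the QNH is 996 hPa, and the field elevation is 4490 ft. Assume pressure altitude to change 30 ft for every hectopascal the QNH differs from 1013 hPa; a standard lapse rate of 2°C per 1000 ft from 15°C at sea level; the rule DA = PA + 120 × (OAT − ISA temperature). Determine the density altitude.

Pressure altitude = 4490 + (1013 − 996) × 30 = 4490 + (+510) = 5000 ft.
ISA temperature at 5000 ft = 15 − 2 × (5000/1000) = 5°C.
ISA deviation = 34 − 5 = +29°C.
Density altitude = 5000 + 120 × (29) = 8480 ft.

8480 ft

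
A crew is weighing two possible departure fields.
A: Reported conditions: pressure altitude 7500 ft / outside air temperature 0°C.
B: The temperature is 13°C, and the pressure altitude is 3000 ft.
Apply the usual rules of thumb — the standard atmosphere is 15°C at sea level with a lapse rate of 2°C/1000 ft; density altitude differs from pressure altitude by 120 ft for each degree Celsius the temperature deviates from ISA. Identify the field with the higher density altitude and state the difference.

A: ISA temp = 0°C, deviation 0°C, DA = 7500 + 120 × 0 = 7500 ft.
B: ISA temp = 9°C, deviation +4°C, DA = 3000 + 120 × 4 = 3480 ft.
A is higher by 7500 − 3480 = 4020 ft.

A by 4020 ft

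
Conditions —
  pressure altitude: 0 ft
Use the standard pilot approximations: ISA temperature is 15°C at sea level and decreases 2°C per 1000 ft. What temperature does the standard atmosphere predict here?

15°C

ISA temperature = 15 − 2 × (0/1000) = 15 − 0 = 15°C.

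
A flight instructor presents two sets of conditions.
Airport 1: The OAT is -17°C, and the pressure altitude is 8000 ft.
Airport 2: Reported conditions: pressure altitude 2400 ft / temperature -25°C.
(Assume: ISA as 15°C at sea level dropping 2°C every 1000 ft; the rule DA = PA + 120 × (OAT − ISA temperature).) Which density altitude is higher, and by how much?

Airport 1: ISA temp = -1°C, deviation -16°C, DA = 8000 + 120 × (-16) = 6080 ft.
Airport 2: ISA temp = 10.2°C, deviation -35.2°C, DA = 2400 + 120 × (-35.2) = -1824 ft.
Airport 1 is higher by 6080 − (-1824) = 7904 ft.

Airport 1 by 7904 ft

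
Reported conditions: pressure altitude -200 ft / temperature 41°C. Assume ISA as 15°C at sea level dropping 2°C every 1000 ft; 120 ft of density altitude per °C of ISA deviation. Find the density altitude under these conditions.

ISA temperature at -200 ft = 15 − 2 × (-200/1000) = 15.4°C.
ISA deviation = 41 − 15.4 = +25.6°C.
Density altitude = -200 + 120 × (25.6) = -200 + (+3072) = 2872 ft.

2872 ft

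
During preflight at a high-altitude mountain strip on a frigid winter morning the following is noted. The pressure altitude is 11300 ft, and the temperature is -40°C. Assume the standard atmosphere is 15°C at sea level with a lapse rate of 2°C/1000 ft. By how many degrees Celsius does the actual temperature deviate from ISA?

ISA temperature at 11300 ft = 15 − 2 × (11300/1000) = -7.6°C.
Deviation = OAT − ISA = -40 − (-7.6) = -32.4°C.

ISA-32.4°C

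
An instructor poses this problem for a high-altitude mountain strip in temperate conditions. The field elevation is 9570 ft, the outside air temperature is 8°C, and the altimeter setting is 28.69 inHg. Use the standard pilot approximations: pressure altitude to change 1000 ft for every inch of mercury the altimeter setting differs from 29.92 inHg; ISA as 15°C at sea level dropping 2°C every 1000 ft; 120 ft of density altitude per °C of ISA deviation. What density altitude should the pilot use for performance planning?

12552 ft

Pressure altitude = 9570 + (29.92 − 28.69) × 1000 = 9570 + (+1230) = 10800 ft.
ISA temperature at 10800 ft = 15 − 2 × (10800/1000) = -6.6°C.
ISA deviation = 8 − (-6.6) = +14.6°C.
Density altitude = 10800 + 120 × (14.6) = 12552 ft.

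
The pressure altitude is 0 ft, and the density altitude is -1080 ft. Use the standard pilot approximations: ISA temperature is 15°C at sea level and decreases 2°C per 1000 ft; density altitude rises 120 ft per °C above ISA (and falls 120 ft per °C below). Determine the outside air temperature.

Density altitude − pressure altitude = -1080 − 0 = -1080 ft.
At 120 ft/°C that is an ISA deviation of -1080/120 = -9°C.
ISA temperature at 0 ft = 15 − 2 × (0/1000) = 15°C.
OAT = ISA + deviation = 15 + (-9) = 6°C.

6°C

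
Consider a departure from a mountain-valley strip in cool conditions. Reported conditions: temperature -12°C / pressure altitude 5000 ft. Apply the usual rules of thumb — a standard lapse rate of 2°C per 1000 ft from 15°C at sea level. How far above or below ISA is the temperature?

ISA-17°C

ISA temperature at 5000 ft = 15 − 2 × (5000/1000) = 5°C.
Deviation = OAT − ISA = -12 − 5 = -17°C.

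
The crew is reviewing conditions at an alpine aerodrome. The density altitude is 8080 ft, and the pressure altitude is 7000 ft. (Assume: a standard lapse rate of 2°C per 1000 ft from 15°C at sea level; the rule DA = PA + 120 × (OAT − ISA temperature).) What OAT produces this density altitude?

Density altitude − pressure altitude = 8080 − 7000 = +1080 ft.
At 120 ft/°C that is an ISA deviation of 1080/120 = +9°C.
ISA temperature at 7000 ft = 15 − 2 × (7000/1000) = 1°C.
OAT = ISA + deviation = 1 + (+9) = 10°C.

10°C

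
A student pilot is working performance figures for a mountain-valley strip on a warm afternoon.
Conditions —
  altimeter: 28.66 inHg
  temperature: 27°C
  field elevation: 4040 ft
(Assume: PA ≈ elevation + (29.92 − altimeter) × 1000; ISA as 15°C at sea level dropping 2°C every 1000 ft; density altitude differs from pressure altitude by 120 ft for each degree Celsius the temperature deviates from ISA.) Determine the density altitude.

Pressure altitude = 4040 + (29.92 − 28.66) × 1000 = 4040 + (+1260) = 5300 ft.
ISA temperature at 5300 ft = 15 − 2 × (5300/1000) = 4.4°C.
ISA deviation = 27 − 4.4 = +22.6°C.
Density altitude = 5300 + 120 × (22.6) = 8012 ft.

8012 ft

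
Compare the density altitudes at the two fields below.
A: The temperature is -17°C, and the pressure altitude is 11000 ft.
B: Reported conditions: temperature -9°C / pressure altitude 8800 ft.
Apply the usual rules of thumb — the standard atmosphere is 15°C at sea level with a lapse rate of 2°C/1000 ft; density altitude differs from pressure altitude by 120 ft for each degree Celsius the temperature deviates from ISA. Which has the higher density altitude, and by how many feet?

A by 1768 ft

A: ISA temp = -7°C, deviation -10°C, DA = 11000 + 120 × (-10) = 9800 ft.
B: ISA temp = -2.6°C, deviation -6.4°C, DA = 8800 + 120 × (-6.4) = 8032 ft.
A is higher by 9800 − 8032 = 1768 ft.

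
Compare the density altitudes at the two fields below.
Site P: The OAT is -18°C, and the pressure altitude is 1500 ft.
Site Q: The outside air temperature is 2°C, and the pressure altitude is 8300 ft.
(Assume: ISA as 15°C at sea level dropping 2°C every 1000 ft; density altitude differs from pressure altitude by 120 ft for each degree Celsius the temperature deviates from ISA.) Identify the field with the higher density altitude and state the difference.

Site P: ISA temp = 12°C, deviation -30°C, DA = 1500 + 120 × (-30) = -2100 ft.
Site Q: ISA temp = -1.6°C, deviation +3.6°C, DA = 8300 + 120 × 3.6 = 8732 ft.
Site Q is higher by 8732 − (-2100) = 10832 ft.

Site Q by 10832 ft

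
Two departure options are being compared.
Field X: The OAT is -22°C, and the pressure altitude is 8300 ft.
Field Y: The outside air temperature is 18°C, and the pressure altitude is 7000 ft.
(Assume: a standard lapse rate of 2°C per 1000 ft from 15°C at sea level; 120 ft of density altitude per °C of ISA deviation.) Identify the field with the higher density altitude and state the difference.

Field X: ISA temp = -1.6°C, deviation -20.4°C, DA = 8300 + 120 × (-20.4) = 5852 ft.
Field Y: ISA temp = 1°C, deviation +17°C, DA = 7000 + 120 × 17 = 9040 ft.
Field Y is higher by 9040 − 5852 = 3188 ft.

Field Y by 3188 ft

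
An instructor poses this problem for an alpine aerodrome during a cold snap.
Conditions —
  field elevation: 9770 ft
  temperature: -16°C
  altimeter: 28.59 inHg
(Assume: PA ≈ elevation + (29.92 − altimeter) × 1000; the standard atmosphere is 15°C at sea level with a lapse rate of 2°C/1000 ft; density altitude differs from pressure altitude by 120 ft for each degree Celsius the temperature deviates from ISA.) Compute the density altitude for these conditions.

10044 ft

Pressure altitude = 9770 + (29.92 − 28.59) × 1000 = 9770 + (+1330) = 11100 ft.
ISA temperature at 11100 ft = 15 − 2 × (11100/1000) = -7.2°C.
ISA deviation = -16 − (-7.2) = -8.8°C.
Density altitude = 11100 + 120 × (-8.8) = 10044 ft.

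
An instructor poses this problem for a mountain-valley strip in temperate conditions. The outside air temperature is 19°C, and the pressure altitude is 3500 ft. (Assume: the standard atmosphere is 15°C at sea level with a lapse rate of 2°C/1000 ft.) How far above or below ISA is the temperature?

ISA+11°C

ISA temperature at 3500 ft = 15 − 2 × (3500/1000) = 8°C.
Deviation = OAT − ISA = 19 − 8 = +11°C.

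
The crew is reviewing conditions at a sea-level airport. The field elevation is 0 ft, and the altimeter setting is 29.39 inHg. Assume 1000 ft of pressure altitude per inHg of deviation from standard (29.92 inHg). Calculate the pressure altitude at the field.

530 ft

Pressure correction = (29.92 − 29.39) × 1000 = +530 ft.
Pressure altitude = 0 + (+530) = 530 ft.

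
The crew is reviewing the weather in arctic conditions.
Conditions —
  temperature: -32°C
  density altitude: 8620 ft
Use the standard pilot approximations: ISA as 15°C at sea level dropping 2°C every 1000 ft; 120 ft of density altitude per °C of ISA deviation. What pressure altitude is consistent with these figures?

DA = PA + 120 × (OAT − (15 − 2·PA/1000)) = PA + 120·OAT − 1800 + 0.24·PA = 1.24·PA + 120·OAT − 1800.
So 1.24·PA = 8620 − 120 × (-32) + 1800 = 14260.
PA = 14260 / 1.24 = 11500 ft.

11500 ft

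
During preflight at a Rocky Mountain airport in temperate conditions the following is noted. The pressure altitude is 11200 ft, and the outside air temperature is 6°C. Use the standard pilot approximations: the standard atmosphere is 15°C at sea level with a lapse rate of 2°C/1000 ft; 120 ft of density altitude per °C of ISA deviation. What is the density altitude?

ISA temperature at 11200 ft = 15 − 2 × (11200/1000) = -7.4°C.
ISA deviation = 6 − (-7.4) = +13.4°C.
Density altitude = 11200 + 120 × (13.4) = 11200 + (+1608) = 12808 ft.

12808 ft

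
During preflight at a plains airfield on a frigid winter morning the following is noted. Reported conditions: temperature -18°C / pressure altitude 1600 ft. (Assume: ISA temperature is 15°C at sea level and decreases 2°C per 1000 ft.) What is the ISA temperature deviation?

ISA-29.8°C

ISA temperature at 1600 ft = 15 − 2 × (1600/1000) = 11.8°C.
Deviation = OAT − ISA = -18 − 11.8 = -29.8°C.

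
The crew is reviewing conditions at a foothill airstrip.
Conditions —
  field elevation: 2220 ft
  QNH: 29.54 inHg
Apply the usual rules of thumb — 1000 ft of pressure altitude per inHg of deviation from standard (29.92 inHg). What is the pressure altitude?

2600 ft

Pressure correction = (29.92 − 29.54) × 1000 = +380 ft.
Pressure altitude = 2220 + (+380) = 2600 ft.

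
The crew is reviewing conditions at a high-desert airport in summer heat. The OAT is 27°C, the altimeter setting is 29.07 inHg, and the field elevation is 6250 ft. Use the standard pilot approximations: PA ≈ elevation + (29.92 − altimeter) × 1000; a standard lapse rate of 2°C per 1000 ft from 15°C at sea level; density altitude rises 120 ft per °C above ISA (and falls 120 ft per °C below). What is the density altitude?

Pressure altitude = 6250 + (29.92 − 29.07) × 1000 = 6250 + (+850) = 7100 ft.
ISA temperature at 7100 ft = 15 − 2 × (7100/1000) = 0.8°C.
ISA deviation = 27 − 0.8 = +26.2°C.
Density altitude = 7100 + 120 × (26.2) = 10244 ft.

10244 ft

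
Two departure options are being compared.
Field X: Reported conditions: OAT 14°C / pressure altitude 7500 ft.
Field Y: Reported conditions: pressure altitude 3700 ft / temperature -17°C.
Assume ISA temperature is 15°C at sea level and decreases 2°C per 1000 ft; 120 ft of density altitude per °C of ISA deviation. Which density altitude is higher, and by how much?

Field X: ISA temp = 0°C, deviation +14°C, DA = 7500 + 120 × 14 = 9180 ft.
Field Y: ISA temp = 7.6°C, deviation -24.6°C, DA = 3700 + 120 × (-24.6) = 748 ft.
Field X is higher by 9180 − 748 = 8432 ft.

Field X by 8432 ft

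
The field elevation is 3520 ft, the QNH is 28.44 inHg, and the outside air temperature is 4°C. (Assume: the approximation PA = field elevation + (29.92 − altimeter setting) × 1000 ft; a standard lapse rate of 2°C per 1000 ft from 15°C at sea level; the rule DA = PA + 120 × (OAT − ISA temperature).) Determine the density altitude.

4880 ft

Pressure altitude = 3520 + (29.92 − 28.44) × 1000 = 3520 + (+1480) = 5000 ft.
ISA temperature at 5000 ft = 15 − 2 × (5000/1000) = 5°C.
ISA deviation = 4 − 5 = -1°C.
Density altitude = 5000 + 120 × (-1) = 4880 ft.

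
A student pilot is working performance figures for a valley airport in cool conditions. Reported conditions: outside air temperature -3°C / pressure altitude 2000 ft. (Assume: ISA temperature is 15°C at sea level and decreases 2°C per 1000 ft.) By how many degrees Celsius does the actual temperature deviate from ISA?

ISA-14°C

ISA temperature at 2000 ft = 15 − 2 × (2000/1000) = 11°C.
Deviation = OAT − ISA = -3 − 11 = -14°C.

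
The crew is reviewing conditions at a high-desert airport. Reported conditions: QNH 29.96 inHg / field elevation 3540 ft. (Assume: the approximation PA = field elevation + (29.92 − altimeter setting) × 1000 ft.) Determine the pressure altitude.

Pressure correction = (29.92 − 29.96) × 1000 = -40 ft.
Pressure altitude = 3540 + (-40) = 3500 ft.

3500 ft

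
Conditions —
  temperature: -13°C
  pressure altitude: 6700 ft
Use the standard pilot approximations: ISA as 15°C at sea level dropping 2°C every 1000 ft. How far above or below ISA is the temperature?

ISA temperature at 6700 ft = 15 − 2 × (6700/1000) = 1.6°C.
Deviation = OAT − ISA = -13 − 1.6 = -14.6°C.

ISA-14.6°C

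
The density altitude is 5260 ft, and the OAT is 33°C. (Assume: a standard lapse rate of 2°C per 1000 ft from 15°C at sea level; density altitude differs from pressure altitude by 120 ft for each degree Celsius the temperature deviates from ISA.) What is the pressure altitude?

2500 ft

DA = PA + 120 × (OAT − (15 − 2·PA/1000)) = PA + 120·OAT − 1800 + 0.24·PA = 1.24·PA + 120·OAT − 1800.
So 1.24·PA = 5260 − 120 × 33 + 1800 = 3100.
PA = 3100 / 1.24 = 2500 ft.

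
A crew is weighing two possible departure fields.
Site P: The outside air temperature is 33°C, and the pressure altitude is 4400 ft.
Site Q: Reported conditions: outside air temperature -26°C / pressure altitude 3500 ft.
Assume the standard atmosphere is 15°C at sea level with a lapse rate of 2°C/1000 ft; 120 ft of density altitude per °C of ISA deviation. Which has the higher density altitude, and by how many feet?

Site P: ISA temp = 6.2°C, deviation +26.8°C, DA = 4400 + 120 × 26.8 = 7616 ft.
Site Q: ISA temp = 8°C, deviation -34°C, DA = 3500 + 120 × (-34) = -580 ft.
Site P is higher by 7616 − (-580) = 8196 ft.

Site P by 8196 ft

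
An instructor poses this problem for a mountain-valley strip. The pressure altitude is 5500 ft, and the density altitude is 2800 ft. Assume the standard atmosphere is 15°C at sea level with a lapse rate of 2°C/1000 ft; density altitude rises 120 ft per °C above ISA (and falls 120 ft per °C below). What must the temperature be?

Density altitude − pressure altitude = 2800 − 5500 = -2700 ft.
At 120 ft/°C that is an ISA deviation of -2700/120 = -22.5°C.
ISA temperature at 5500 ft = 15 − 2 × (5500/1000) = 4°C.
OAT = ISA + deviation = 4 + (-22.5) = -18.5°C.

-18.5°C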